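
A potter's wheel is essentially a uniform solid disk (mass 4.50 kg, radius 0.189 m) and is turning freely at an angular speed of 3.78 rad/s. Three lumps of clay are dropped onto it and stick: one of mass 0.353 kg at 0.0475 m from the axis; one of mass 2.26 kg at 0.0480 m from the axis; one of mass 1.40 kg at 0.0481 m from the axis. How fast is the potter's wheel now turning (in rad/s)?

ω_f ≈ 3.39 rad/s

The added mass arrives with no angular momentum about the axis, and any external torque about the axis is negligible, so the system's angular momentum is conserved.
I_p = ½(4.50)(0.189)² = 0.08037 kg·m².
Added inertia Σmr² = (0.353)(0.0475)² + (2.26)(0.0480)² + (1.40)(0.0481)² = 0.009243 kg·m²; I_f = 0.08037 + 0.009243 = 0.08961 kg·m².
ω_f = I_p ω_i / I_f = (0.08037)(3.78) / 0.08961 = 3.390 rad/s.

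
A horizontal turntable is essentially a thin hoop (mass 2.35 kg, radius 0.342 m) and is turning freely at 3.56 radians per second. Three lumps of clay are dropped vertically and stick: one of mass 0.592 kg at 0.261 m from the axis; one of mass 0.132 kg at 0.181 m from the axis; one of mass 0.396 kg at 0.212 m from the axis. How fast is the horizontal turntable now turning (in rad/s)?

The added mass arrives with no angular momentum about the axis, and any external torque about the axis is negligible, so the system's angular momentum is conserved.
I_p = (2.35)(0.342)² = 0.2749 kg·m².
Added inertia Σmr² = (0.592)(0.261)² + (0.132)(0.181)² + (0.396)(0.212)² = 0.06245 kg·m²; I_f = 0.2749 + 0.06245 = 0.3373 kg·m².
ω_f = I_p ω_i / I_f = (0.2749)(3.56) / 0.3373 = 2.901 rad/s.

ω_f ≈ 2.90 rad/s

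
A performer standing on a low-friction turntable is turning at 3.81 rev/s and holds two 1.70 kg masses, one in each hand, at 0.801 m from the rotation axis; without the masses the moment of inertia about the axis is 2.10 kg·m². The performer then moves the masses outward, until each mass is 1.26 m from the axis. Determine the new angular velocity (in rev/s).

ω₂ ≈ 2.18 rev/s

No external torque acts about the spin axis, so angular momentum is conserved.
I₁ = 2.10 + 2(1.70)(0.801)² = 4.281 kg·m²; I₂ = 2.10 + 2(1.70)(1.26)² = 7.498 kg·m².
ω₂ = I₁ω₁ / I₂ = (4.281)(3.81 rev/s) / (7.498) = 2.176 rev/s.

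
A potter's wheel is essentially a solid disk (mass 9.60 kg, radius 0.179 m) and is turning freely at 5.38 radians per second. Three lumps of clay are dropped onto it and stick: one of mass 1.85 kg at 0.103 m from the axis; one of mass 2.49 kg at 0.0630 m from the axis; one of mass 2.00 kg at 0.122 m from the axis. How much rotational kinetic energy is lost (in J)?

No external torque acts about the axis; L_before = L_after.
I_p = ½(9.60)(0.179)² = 0.1538 kg·m².
Added inertia Σmr² = (1.85)(0.103)² + (2.49)(0.0630)² + (2.00)(0.122)² = 0.05928 kg·m²; I_f = 0.1538 + 0.05928 = 0.2131 kg·m².
ω_f = I_p ω_i / I_f = (0.1538)(5.38) / 0.2131 = 3.883 rad/s.
KE_i = ½(0.1538)(5.380 rad/s)² = 2.226 J; KE_f = ½(0.2131)(3.883)² = 1.607 J.

energy lost ≈ 0.619 J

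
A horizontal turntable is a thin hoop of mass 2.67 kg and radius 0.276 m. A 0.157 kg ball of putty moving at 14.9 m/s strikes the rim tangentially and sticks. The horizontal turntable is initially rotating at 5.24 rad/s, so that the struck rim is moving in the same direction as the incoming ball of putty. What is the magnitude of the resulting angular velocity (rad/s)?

|ω_f| ≈ 7.95 rad/s

About the axle the impulsive forces during the collision are internal, so angular momentum about that axis is conserved.
I_p = (2.67)(0.276)² = 0.2034 kg·m². Taking the sense of the ball of putty's angular momentum as positive, L_{ball} = m v R = (0.157)(14.9)(0.276) = 0.6456 kg·m²/s.
L_i = +I_p ω_p + m v R = +(0.2034)(5.24) + 0.6456 = 1.711 kg·m²/s.
After sticking, I_f = I_p + m R² = 0.2034 + (0.157)(0.276)² = 0.2153 kg·m².
ω_f = L_i / I_f = 1.711 / 0.2153 = 7.947 rad/s.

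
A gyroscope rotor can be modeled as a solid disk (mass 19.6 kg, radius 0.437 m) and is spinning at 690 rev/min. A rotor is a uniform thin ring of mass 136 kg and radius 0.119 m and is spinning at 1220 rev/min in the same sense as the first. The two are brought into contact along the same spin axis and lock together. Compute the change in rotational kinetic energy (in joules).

ΔKE ≈ -1460 J

The coupling torques are internal; angular momentum about the shared axis is conserved.
Moments of inertia: I_A = ½(19.6)(0.437)² = 1.871 kg·m²; I_B = (136)(0.119)² = 1.926 kg·m².
Taking A's sense as positive: L = (1.871)(690) + (1.926)(1220) = 3641 kg·m²·rpm.
Combined I = 1.871 + 1.926 = 3.797 kg·m².
ω_f = L / I = 3641 / 3.797 = 958.8 rpm.
KE_i = ½ΣIω² = 20600 J; KE_f = ½(3.797)(100.4)² = 19140 J.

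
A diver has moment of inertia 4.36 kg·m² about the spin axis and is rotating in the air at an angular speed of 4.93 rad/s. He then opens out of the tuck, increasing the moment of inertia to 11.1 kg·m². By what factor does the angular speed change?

ω₂/ω₁ ≈ 0.393

No external torque acts about the spin axis, so angular momentum is conserved.
ω₂/ω₁ = I₁/I₂ = 4.360 / 11.10 = 0.3928.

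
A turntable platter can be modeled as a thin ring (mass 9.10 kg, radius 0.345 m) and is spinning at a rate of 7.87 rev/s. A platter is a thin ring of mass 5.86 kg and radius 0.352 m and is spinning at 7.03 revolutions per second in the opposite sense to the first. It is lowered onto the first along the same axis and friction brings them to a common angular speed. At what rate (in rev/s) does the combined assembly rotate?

|ω_f| ≈ 1.89 rev/s

The coupling torques are internal; angular momentum about the shared axis is conserved.
Moments of inertia: I_A = (9.10)(0.345)² = 1.083 kg·m²; I_B = (5.86)(0.352)² = 0.7261 kg·m².
Taking A's sense as positive: L = (1.083)(7.87) − (0.7261)(7.03) = 3.420 kg·m²·rev/s.
Combined I = 1.083 + 0.7261 = 1.809 kg·m².
ω_f = L / I = 3.420 / 1.809 = 1.890 rev/s.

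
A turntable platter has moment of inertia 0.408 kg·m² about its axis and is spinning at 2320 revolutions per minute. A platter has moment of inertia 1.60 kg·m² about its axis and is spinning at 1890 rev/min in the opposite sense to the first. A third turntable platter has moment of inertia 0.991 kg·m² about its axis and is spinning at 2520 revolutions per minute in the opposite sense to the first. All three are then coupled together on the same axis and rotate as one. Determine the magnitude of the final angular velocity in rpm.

|ω_f| ≈ 1530 rpm

The coupling torques are internal; angular momentum about the shared axis is conserved.
Taking A's sense as positive: L = (0.4080)(2320) − (1.600)(1890) − (0.9910)(2520) = -4575 kg·m²·rpm.
Combined I = 0.4080 + 1.600 + 0.9910 = 2.999 kg·m².
ω_f = L / I = -4575 / 2.999 = -1525 rpm.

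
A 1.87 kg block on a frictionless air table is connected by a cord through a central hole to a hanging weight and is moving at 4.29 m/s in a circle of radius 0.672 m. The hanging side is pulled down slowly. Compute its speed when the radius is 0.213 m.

The only horizontal force on the mass is along the cord (radial), so it exerts no torque about the hole and angular momentum m v r is conserved.
v₂ = v₁ r₁ / r₂ = (4.29)(0.672) / (0.213) = 13.53 m/s.

v₂ ≈ 13.5 m/s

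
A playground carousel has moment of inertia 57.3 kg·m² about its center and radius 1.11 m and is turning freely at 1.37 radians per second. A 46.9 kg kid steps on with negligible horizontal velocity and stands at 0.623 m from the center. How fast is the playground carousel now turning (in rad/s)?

The added mass arrives with no angular momentum about the center, and any external torque about the center is negligible, so the system's angular momentum is conserved.
Added inertia Σmr² = (46.9)(0.623)² = 18.20 kg·m²; I_f = 57.30 + 18.20 = 75.50 kg·m².
ω_f = I_p ω_i / I_f = (57.30)(1.37) / 75.50 = 1.040 rad/s.

ω_f ≈ 1.04 rad/s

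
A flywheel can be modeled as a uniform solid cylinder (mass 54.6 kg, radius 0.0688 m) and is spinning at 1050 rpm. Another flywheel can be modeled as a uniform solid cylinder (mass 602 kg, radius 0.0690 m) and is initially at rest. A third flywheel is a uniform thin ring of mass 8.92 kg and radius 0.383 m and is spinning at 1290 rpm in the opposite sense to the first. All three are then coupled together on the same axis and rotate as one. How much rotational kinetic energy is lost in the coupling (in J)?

ΔKE lost ≈ 8120 J

The coupling torques are internal; angular momentum about the shared axis is conserved.
Moments of inertia: I_A = ½(54.6)(0.0688)² = 0.1292 kg·m²; I_B = ½(602)(0.0690)² = 1.433 kg·m²; I_C = (8.92)(0.383)² = 1.308 kg·m².
Taking A's sense as positive: L = (0.1292)(1050) − (1.308)(1290) = -1552 kg·m²·rpm.
Combined I = 0.1292 + 1.433 + 1.308 = 2.871 kg·m².
ω_f = L / I = -1552 / 2.871 = -540.7 rpm.
KE_i = ½ΣIω² = 12720 J; KE_f = ½(2.871)(56.62)² = 4602 J.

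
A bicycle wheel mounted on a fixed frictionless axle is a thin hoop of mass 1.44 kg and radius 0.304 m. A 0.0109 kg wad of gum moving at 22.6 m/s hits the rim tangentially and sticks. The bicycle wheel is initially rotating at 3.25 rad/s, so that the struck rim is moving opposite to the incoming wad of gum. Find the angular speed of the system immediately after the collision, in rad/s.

About the axle the impulsive forces during the collision are internal, so angular momentum about that axis is conserved.
I_p = (1.44)(0.304)² = 0.1331 kg·m². Taking the sense of the wad of gum's angular momentum as positive, L_{wad} = m v R = (0.0109)(22.6)(0.304) = 0.07489 kg·m²/s.
L_i = −I_p ω_p + m v R = −(0.1331)(3.25) + 0.07489 = -0.3576 kg·m²/s.
After sticking, I_f = I_p + m R² = 0.1331 + (0.0109)(0.304)² = 0.1341 kg·m².
ω_f = L_i / I_f = -0.3576 / 0.1341 = -2.667 rad/s.

|ω_f| ≈ 2.67 rad/s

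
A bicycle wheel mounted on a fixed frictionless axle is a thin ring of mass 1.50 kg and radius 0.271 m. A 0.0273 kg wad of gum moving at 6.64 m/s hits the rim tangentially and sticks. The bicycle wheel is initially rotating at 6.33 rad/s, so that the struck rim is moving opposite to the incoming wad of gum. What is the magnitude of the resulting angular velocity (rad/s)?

|ω_f| ≈ 5.78 rad/s

About the axle the impulsive forces during the collision are internal, so angular momentum about that axis is conserved.
I_p = (1.50)(0.271)² = 0.1102 kg·m². Taking the sense of the wad of gum's angular momentum as positive, L_{wad} = m v R = (0.0273)(6.64)(0.271) = 0.04912 kg·m²/s.
L_i = −I_p ω_p + m v R = −(0.1102)(6.33) + 0.04912 = -0.6482 kg·m²/s.
After sticking, I_f = I_p + m R² = 0.1102 + (0.0273)(0.271)² = 0.1122 kg·m².
ω_f = L_i / I_f = -0.6482 / 0.1122 = -5.779 rad/s.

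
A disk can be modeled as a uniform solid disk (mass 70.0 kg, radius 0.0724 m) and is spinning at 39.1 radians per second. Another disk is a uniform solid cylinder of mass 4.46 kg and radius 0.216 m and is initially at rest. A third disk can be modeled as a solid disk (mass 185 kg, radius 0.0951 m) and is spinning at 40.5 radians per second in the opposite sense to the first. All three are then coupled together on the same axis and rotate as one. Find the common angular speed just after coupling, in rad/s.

|ω_f| ≈ 23.8 rad/s

No external torque acts about the common axis, so total angular momentum is conserved.
Moments of inertia: I_A = ½(70.0)(0.0724)² = 0.1835 kg·m²; I_B = ½(4.46)(0.216)² = 0.1040 kg·m²; I_C = ½(185)(0.0951)² = 0.8366 kg·m².
Taking A's sense as positive: L = (0.1835)(39.1) − (0.8366)(40.5) = -26.71 kg·m²·rad/s.
Combined I = 0.1835 + 0.1040 + 0.8366 = 1.124 kg·m².
ω_f = L / I = -26.71 / 1.124 = -23.76 rad/s.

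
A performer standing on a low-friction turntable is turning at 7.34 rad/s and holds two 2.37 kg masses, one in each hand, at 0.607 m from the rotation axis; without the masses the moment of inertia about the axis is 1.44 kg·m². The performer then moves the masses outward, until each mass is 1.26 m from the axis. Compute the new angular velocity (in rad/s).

Angular momentum about the spin axis is conserved since the torque about it is zero.
I₁ = 1.44 + 2(2.37)(0.607)² = 3.186 kg·m²; I₂ = 1.44 + 2(2.37)(1.26)² = 8.965 kg·m².
ω₂ = I₁ω₁ / I₂ = (3.186)(7.34 rad/s) / (8.965) = 2.609 rad/s.

ω₂ ≈ 2.61 rad/s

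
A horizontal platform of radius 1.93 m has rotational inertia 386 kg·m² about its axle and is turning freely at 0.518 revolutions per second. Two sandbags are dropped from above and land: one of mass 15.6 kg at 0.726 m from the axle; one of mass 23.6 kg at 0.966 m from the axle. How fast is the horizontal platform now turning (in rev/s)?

No external torque acts about the axle; L_before = L_after.
Added inertia Σmr² = (15.6)(0.726)² + (23.6)(0.966)² = 30.24 kg·m²; I_f = 386.0 + 30.24 = 416.2 kg·m².
ω_f = I_p ω_i / I_f = (386.0)(0.518) / 416.2 = 0.4804 rev/s.

ω_f ≈ 0.480 rev/s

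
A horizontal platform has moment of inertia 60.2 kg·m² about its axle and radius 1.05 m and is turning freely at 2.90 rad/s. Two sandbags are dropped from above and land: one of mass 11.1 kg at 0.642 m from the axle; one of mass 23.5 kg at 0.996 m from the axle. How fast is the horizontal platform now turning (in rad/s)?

The added mass arrives with no angular momentum about the axle, and any external torque about the axle is negligible, so the system's angular momentum is conserved.
Added inertia Σmr² = (11.1)(0.642)² + (23.5)(0.996)² = 27.89 kg·m²; I_f = 60.20 + 27.89 = 88.09 kg·m².
ω_f = I_p ω_i / I_f = (60.20)(2.90) / 88.09 = 1.982 rad/s.

ω_f ≈ 1.98 rad/s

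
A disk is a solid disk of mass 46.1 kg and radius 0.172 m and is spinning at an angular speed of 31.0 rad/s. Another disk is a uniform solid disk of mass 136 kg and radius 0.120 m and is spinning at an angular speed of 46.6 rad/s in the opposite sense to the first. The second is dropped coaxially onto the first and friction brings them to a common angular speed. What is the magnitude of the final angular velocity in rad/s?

The coupling torques are internal; angular momentum about the shared axis is conserved.
Moments of inertia: I_A = ½(46.1)(0.172)² = 0.6819 kg·m²; I_B = ½(136)(0.120)² = 0.9792 kg·m².
Taking A's sense as positive: L = (0.6819)(31.0) − (0.9792)(46.6) = -24.49 kg·m²·rad/s.
Combined I = 0.6819 + 0.9792 = 1.661 kg·m².
ω_f = L / I = -24.49 / 1.661 = -14.74 rad/s.

|ω_f| ≈ 14.7 rad/s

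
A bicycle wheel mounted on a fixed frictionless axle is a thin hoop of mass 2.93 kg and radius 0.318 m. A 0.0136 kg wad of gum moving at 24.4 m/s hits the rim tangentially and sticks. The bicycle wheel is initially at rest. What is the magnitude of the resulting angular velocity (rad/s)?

|ω_f| ≈ 0.355 rad/s

The axle reaction passes through the axle and exerts no torque about it; angular momentum about the axle is conserved through the impact.
I_p = (2.93)(0.318)² = 0.2963 kg·m². Taking the sense of the wad of gum's angular momentum as positive, L_{wad} = m v R = (0.0136)(24.4)(0.318) = 0.1055 kg·m²/s.
L_i = 0 + 0.1055 = 0.1055 kg·m²/s.
After sticking, I_f = I_p + m R² = 0.2963 + (0.0136)(0.318)² = 0.2977 kg·m².
ω_f = L_i / I_f = 0.1055 / 0.2977 = 0.3545 rad/s.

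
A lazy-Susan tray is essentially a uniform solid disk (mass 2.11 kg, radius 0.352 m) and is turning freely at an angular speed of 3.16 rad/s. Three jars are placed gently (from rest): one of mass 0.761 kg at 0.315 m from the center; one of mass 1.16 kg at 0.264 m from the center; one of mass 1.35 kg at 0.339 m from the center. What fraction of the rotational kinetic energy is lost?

The added mass arrives with no angular momentum about the center, and any external torque about the center is negligible, so the system's angular momentum is conserved.
I_p = ½(2.11)(0.352)² = 0.1307 kg·m².
Added inertia Σmr² = (0.761)(0.315)² + (1.16)(0.264)² + (1.35)(0.339)² = 0.3115 kg·m²; I_f = 0.1307 + 0.3115 = 0.4422 kg·m².
ω_f = I_p ω_i / I_f = (0.1307)(3.16) / 0.4422 = 0.9341 rad/s.
KE_i = ½(0.1307)(3.160 rad/s)² = 0.6527 J; KE_f = ½(0.4422)(0.9341)² = 0.1929 J.
Fraction lost = 0.7044.

fraction ≈ 0.704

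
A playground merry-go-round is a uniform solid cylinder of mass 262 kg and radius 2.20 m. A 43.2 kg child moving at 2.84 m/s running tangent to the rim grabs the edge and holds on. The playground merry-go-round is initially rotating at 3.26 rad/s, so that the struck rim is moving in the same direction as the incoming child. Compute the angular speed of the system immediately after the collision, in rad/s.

|ω_f| ≈ 2.77 rad/s

The axle reaction passes through the axle and exerts no torque about it; angular momentum about the axle is conserved through the impact.
I_p = ½(262)(2.20)² = 634.0 kg·m². Taking the sense of the child's angular momentum as positive, L_{child} = m v R = (43.2)(2.84)(2.20) = 269.9 kg·m²/s.
L_i = +I_p ω_p + m v R = +(634.0)(3.26) + 269.9 = 2337 kg·m²/s.
After sticking, I_f = I_p + m R² = 634.0 + (43.2)(2.20)² = 843.1 kg·m².
ω_f = L_i / I_f = 2337 / 843.1 = 2.772 rad/s.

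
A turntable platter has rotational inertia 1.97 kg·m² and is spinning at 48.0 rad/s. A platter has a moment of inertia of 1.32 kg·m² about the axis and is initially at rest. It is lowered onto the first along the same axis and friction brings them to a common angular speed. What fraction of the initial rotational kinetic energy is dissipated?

fraction ≈ 0.401

No external torque acts about the common axis, so total angular momentum is conserved.
Taking A's sense as positive: L = (1.970)(48.0) = 94.56 kg·m²·rad/s.
Combined I = 1.970 + 1.320 = 3.290 kg·m².
ω_f = L / I = 94.56 / 3.290 = 28.74 rad/s.
KE_i = ½ΣIω² = 2269 J; KE_f = ½(3.290)(28.74)² = 1359 J.
Fraction dissipated = (KE_i − KE_f)/KE_i = 0.4012.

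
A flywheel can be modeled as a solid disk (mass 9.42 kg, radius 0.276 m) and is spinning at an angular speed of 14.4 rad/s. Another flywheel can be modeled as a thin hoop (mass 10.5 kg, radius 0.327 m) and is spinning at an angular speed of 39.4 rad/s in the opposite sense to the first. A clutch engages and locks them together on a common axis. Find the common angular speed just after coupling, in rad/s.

The coupling torques are internal; angular momentum about the shared axis is conserved.
Moments of inertia: I_A = ½(9.42)(0.276)² = 0.3588 kg·m²; I_B = (10.5)(0.327)² = 1.123 kg·m².
Taking A's sense as positive: L = (0.3588)(14.4) − (1.123)(39.4) = -39.07 kg·m²·rad/s.
Combined I = 0.3588 + 1.123 = 1.482 kg·m².
ω_f = L / I = -39.07 / 1.482 = -26.37 rad/s.

|ω_f| ≈ 26.4 rad/s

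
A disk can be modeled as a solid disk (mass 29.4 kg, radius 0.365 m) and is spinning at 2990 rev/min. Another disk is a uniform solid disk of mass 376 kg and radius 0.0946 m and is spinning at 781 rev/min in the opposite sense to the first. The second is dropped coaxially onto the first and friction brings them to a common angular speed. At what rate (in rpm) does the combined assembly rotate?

The coupling torques are internal; angular momentum about the shared axis is conserved.
Moments of inertia: I_A = ½(29.4)(0.365)² = 1.958 kg·m²; I_B = ½(376)(0.0946)² = 1.682 kg·m².
Taking A's sense as positive: L = (1.958)(2990) − (1.682)(781) = 4542 kg·m²·rpm.
Combined I = 1.958 + 1.682 = 3.641 kg·m².
ω_f = L / I = 4542 / 3.641 = 1247 rpm.

|ω_f| ≈ 1250 rpm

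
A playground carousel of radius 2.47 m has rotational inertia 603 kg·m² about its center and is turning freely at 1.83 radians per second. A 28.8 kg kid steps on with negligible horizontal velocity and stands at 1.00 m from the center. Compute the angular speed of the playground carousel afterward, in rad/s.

ω_f ≈ 1.75 rad/s

The added mass arrives with no angular momentum about the center, and any external torque about the center is negligible, so the system's angular momentum is conserved.
Added inertia Σmr² = (28.8)(1.00)² = 28.80 kg·m²; I_f = 603.0 + 28.80 = 631.8 kg·m².
ω_f = I_p ω_i / I_f = (603.0)(1.83) / 631.8 = 1.747 rad/s.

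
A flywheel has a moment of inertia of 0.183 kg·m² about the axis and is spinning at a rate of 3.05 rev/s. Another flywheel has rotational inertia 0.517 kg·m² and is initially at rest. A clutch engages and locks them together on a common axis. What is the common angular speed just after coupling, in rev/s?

The coupling torques are internal; angular momentum about the shared axis is conserved.
Taking A's sense as positive: L = (0.1830)(3.05) = 0.5581 kg·m²·rev/s.
Combined I = 0.1830 + 0.5170 = 0.7000 kg·m².
ω_f = L / I = 0.5581 / 0.7000 = 0.7974 rev/s.

|ω_f| ≈ 0.797 rev/s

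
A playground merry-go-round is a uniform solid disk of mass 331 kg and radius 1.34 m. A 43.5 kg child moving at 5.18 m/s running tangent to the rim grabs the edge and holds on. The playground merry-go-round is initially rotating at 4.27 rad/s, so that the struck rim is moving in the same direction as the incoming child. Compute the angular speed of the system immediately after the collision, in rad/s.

About the axle the impulsive forces during the collision are internal, so angular momentum about that axis is conserved.
I_p = ½(331)(1.34)² = 297.2 kg·m². Taking the sense of the child's angular momentum as positive, L_{child} = m v R = (43.5)(5.18)(1.34) = 301.9 kg·m²/s.
L_i = +I_p ω_p + m v R = +(297.2)(4.27) + 301.9 = 1571 kg·m²/s.
After sticking, I_f = I_p + m R² = 297.2 + (43.5)(1.34)² = 375.3 kg·m².
ω_f = L_i / I_f = 1571 / 375.3 = 4.186 rad/s.

|ω_f| ≈ 4.19 rad/s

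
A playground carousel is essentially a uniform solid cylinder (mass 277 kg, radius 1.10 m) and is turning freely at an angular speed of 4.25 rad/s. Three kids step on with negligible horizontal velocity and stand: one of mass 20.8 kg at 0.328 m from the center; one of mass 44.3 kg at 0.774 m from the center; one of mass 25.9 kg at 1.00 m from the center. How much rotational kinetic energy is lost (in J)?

No external torque acts about the center; L_before = L_after.
I_p = ½(277)(1.10)² = 167.6 kg·m².
Added inertia Σmr² = (20.8)(0.328)² + (44.3)(0.774)² + (25.9)(1.00)² = 54.68 kg·m²; I_f = 167.6 + 54.68 = 222.3 kg·m².
ω_f = I_p ω_i / I_f = (167.6)(4.25) / 222.3 = 3.204 rad/s.
KE_i = ½(167.6)(4.250 rad/s)² = 1514 J; KE_f = ½(222.3)(3.204)² = 1141 J.

energy lost ≈ 372 J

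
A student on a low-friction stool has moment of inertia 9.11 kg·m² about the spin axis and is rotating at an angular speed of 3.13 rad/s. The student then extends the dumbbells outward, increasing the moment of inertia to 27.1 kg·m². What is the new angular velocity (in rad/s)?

ω₂ ≈ 1.05 rad/s

With no external torque about the axis, L is conserved: I₁ω₁ = I₂ω₂.
ω₂ = I₁ω₁ / I₂ = (9.110)(3.13 rad/s) / (27.10) = 1.052 rad/s.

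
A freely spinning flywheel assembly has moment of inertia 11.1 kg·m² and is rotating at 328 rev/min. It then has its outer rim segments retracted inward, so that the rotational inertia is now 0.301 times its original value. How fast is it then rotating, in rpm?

No external torque acts about the spin axis, so angular momentum is conserved.
I₂ = 0.301 × 11.1 = 3.341 kg·m².
ω₂ = I₁ω₁ / I₂ = (11.10)(328 rpm) / (3.341) = 1090 rpm.

ω₂ ≈ 1090 rpm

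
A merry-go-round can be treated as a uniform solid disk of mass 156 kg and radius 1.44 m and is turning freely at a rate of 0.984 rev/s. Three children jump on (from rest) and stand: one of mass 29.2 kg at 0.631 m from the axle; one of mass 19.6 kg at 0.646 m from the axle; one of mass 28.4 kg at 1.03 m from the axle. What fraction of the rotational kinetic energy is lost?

No external torque acts about the axle; L_before = L_after.
I_p = ½(156)(1.44)² = 161.7 kg·m².
Added inertia Σmr² = (29.2)(0.631)² + (19.6)(0.646)² + (28.4)(1.03)² = 49.94 kg·m²; I_f = 161.7 + 49.94 = 211.7 kg·m².
ω_f = I_p ω_i / I_f = (161.7)(0.984) / 211.7 = 0.7519 rev/s.
KE_i = ½(161.7)(6.183 rad/s)² = 3091 J; KE_f = ½(211.7)(4.724)² = 2362 J.
Fraction lost = 0.2359.

fraction ≈ 0.236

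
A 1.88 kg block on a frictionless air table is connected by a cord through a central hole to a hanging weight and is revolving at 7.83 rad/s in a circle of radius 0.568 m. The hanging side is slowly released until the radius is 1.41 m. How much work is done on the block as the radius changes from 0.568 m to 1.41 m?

W ≈ -15.6 J

No torque about the axis ⇒ m r₁² ω₁ = m r₂² ω₂.
ω₂ = ω₁ (r₁/r₂)² = (7.83)(0.568/1.41)² = 1.271 rad/s.
W = ΔKE = ½m(v₂² − v₁²) = -15.58 J.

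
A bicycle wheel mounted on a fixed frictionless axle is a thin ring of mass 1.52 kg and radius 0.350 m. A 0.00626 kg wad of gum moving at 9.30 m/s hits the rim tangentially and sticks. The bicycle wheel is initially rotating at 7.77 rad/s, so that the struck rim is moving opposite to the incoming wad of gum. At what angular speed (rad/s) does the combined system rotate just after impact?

|ω_f| ≈ 7.63 rad/s

The axle reaction passes through the axle and exerts no torque about it; angular momentum about the axle is conserved through the impact.
I_p = (1.52)(0.350)² = 0.1862 kg·m². Taking the sense of the wad of gum's angular momentum as positive, L_{wad} = m v R = (0.00626)(9.30)(0.350) = 0.02038 kg·m²/s.
L_i = −I_p ω_p + m v R = −(0.1862)(7.77) + 0.02038 = -1.426 kg·m²/s.
After sticking, I_f = I_p + m R² = 0.1862 + (0.00626)(0.350)² = 0.1870 kg·m².
ω_f = L_i / I_f = -1.426 / 0.1870 = -7.629 rad/s.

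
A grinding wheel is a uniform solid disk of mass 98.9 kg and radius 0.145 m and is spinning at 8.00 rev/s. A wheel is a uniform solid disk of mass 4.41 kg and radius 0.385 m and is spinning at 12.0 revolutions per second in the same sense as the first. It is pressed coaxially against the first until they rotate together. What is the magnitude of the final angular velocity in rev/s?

|ω_f| ≈ 8.96 rev/s

The coupling torques are internal; angular momentum about the shared axis is conserved.
Moments of inertia: I_A = ½(98.9)(0.145)² = 1.040 kg·m²; I_B = ½(4.41)(0.385)² = 0.3268 kg·m².
Taking A's sense as positive: L = (1.040)(8.00) + (0.3268)(12.0) = 12.24 kg·m²·rev/s.
Combined I = 1.040 + 0.3268 = 1.367 kg·m².
ω_f = L / I = 12.24 / 1.367 = 8.957 rev/s.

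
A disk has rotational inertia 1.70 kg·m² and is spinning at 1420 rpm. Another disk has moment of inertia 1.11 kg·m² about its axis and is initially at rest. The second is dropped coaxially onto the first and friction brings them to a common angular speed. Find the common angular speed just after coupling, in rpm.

|ω_f| ≈ 859 rpm

The coupling torques are internal; angular momentum about the shared axis is conserved.
Taking A's sense as positive: L = (1.700)(1420) = 2414 kg·m²·rpm.
Combined I = 1.700 + 1.110 = 2.810 kg·m².
ω_f = L / I = 2414 / 2.810 = 859.1 rpm.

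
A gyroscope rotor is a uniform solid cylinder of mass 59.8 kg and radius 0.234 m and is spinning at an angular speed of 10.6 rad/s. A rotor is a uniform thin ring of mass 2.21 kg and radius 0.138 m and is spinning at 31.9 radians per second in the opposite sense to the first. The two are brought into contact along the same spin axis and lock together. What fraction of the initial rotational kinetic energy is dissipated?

No external torque acts about the common axis, so total angular momentum is conserved.
Moments of inertia: I_A = ½(59.8)(0.234)² = 1.637 kg·m²; I_B = (2.21)(0.138)² = 0.04209 kg·m².
Taking A's sense as positive: L = (1.637)(10.6) − (0.04209)(31.9) = 16.01 kg·m²·rad/s.
Combined I = 1.637 + 0.04209 = 1.679 kg·m².
ω_f = L / I = 16.01 / 1.679 = 9.535 rad/s.
KE_i = ½ΣIω² = 113.4 J; KE_f = ½(1.679)(9.535)² = 76.33 J.
Fraction dissipated = (KE_i − KE_f)/KE_i = 0.3268.

fraction ≈ 0.327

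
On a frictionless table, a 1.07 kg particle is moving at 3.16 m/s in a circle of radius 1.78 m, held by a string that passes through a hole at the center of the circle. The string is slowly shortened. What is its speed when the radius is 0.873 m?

v₂ ≈ 6.44 m/s

The only horizontal force on the mass is along the cord (radial), so it exerts no torque about the hole and angular momentum m v r is conserved.
v₂ = v₁ r₁ / r₂ = (3.16)(1.78) / (0.873) = 6.443 m/s.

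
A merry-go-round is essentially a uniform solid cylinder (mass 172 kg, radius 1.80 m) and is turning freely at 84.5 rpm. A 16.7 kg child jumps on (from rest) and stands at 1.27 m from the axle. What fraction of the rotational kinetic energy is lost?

No external torque acts about the axle; L_before = L_after.
I_p = ½(172)(1.80)² = 278.6 kg·m².
Added inertia Σmr² = (16.7)(1.27)² = 26.94 kg·m²; I_f = 278.6 + 26.94 = 305.6 kg·m².
ω_f = I_p ω_i / I_f = (278.6)(84.5) / 305.6 = 77.05 rpm.
KE_i = ½(278.6)(8.849 rad/s)² = 10910 J; KE_f = ½(305.6)(8.069)² = 9947 J.
Fraction lost = 0.08815.

fraction ≈ 0.0881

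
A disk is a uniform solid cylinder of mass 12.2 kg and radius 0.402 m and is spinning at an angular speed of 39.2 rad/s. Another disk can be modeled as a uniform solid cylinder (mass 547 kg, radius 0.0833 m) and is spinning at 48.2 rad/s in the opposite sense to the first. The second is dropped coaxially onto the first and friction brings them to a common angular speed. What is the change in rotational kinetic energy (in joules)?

ΔKE ≈ -2480 J

The coupling torques are internal; angular momentum about the shared axis is conserved.
Moments of inertia: I_A = ½(12.2)(0.402)² = 0.9858 kg·m²; I_B = ½(547)(0.0833)² = 1.898 kg·m².
Taking A's sense as positive: L = (0.9858)(39.2) − (1.898)(48.2) = -52.83 kg·m²·rad/s.
Combined I = 0.9858 + 1.898 = 2.884 kg·m².
ω_f = L / I = -52.83 / 2.884 = -18.32 rad/s.
KE_i = ½ΣIω² = 2962 J; KE_f = ½(2.884)(18.32)² = 484.0 J.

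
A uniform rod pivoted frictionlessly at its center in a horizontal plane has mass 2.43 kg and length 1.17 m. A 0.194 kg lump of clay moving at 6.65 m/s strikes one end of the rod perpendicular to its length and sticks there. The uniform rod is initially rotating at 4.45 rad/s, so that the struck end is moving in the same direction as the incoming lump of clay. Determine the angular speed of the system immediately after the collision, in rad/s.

The axle reaction passes through the pivot and exerts no torque about it; angular momentum about the pivot is conserved through the impact.
I_p = (1/12)(2.43)(1.17)² = 0.2772 kg·m². Taking the sense of the lump of clay's angular momentum as positive, L_{lump} = m v R = (0.194)(6.65)(1.17/2) = 0.7547 kg·m²/s.
L_i = +I_p ω_p + m v R = +(0.2772)(4.45) + 0.7547 = 1.988 kg·m²/s.
After sticking, I_f = I_p + m R² = 0.2772 + (0.194)(1.17/2)² = 0.3436 kg·m².
ω_f = L_i / I_f = 1.988 / 0.3436 = 5.787 rad/s.

|ω_f| ≈ 5.79 rad/s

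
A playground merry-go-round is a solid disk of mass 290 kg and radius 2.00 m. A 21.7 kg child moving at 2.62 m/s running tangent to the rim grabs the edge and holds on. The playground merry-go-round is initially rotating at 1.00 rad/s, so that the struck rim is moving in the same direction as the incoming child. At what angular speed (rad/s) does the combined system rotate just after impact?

About the axle the impulsive forces during the collision are internal, so angular momentum about that axis is conserved.
I_p = ½(290)(2.00)² = 580.0 kg·m². Taking the sense of the child's angular momentum as positive, L_{child} = m v R = (21.7)(2.62)(2.00) = 113.7 kg·m²/s.
L_i = +I_p ω_p + m v R = +(580.0)(1.00) + 113.7 = 693.7 kg·m²/s.
After sticking, I_f = I_p + m R² = 580.0 + (21.7)(2.00)² = 666.8 kg·m².
ω_f = L_i / I_f = 693.7 / 666.8 = 1.040 rad/s.

|ω_f| ≈ 1.04 rad/s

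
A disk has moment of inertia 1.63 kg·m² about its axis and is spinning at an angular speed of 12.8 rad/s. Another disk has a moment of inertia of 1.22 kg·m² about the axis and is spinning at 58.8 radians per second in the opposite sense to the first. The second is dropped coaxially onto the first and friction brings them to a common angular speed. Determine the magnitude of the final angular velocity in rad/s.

|ω_f| ≈ 17.8 rad/s

The coupling torques are internal; angular momentum about the shared axis is conserved.
Taking A's sense as positive: L = (1.630)(12.8) − (1.220)(58.8) = -50.87 kg·m²·rad/s.
Combined I = 1.630 + 1.220 = 2.850 kg·m².
ω_f = L / I = -50.87 / 2.850 = -17.85 rad/s.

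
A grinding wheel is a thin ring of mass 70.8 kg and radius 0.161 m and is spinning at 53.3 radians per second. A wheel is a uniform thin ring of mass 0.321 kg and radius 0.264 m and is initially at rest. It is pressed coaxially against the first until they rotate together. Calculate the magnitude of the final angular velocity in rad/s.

|ω_f| ≈ 52.7 rad/s

The coupling torques are internal; angular momentum about the shared axis is conserved.
Moments of inertia: I_A = (70.8)(0.161)² = 1.835 kg·m²; I_B = (0.321)(0.264)² = 0.02237 kg·m².
Taking A's sense as positive: L = (1.835)(53.3) = 97.82 kg·m²·rad/s.
Combined I = 1.835 + 0.02237 = 1.858 kg·m².
ω_f = L / I = 97.82 / 1.858 = 52.66 rad/s.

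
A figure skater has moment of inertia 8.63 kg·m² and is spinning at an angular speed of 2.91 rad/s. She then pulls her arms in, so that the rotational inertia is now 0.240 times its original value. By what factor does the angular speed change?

Angular momentum about the spin axis is conserved since the torque about it is zero.
I₂ = 0.240 × 8.63 = 2.071 kg·m².
ω₂/ω₁ = I₁/I₂ = 8.630 / 2.071 = 4.167.

ω₂/ω₁ ≈ 4.17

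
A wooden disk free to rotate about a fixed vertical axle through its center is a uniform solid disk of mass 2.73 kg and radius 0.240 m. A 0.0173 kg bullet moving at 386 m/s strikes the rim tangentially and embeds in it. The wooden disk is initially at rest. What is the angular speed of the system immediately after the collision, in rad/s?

About the axle the impulsive forces during the collision are internal, so angular momentum about that axis is conserved.
I_p = ½(2.73)(0.240)² = 0.07862 kg·m². Taking the sense of the bullet's angular momentum as positive, L_{bullet} = m v R = (0.0173)(386)(0.240) = 1.603 kg·m²/s.
L_i = 0 + 1.603 = 1.603 kg·m²/s.
After sticking, I_f = I_p + m R² = 0.07862 + (0.0173)(0.240)² = 0.07962 kg·m².
ω_f = L_i / I_f = 1.603 / 0.07962 = 20.13 rad/s.

|ω_f| ≈ 20.1 rad/s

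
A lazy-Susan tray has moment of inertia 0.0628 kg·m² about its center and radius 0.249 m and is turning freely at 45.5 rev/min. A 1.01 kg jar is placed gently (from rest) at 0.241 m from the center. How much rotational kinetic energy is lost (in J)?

energy lost ≈ 0.344 J

No external torque acts about the center; L_before = L_after.
Added inertia Σmr² = (1.01)(0.241)² = 0.05866 kg·m²; I_f = 0.06280 + 0.05866 = 0.1215 kg·m².
ω_f = I_p ω_i / I_f = (0.06280)(45.5) / 0.1215 = 23.53 rpm.
KE_i = ½(0.06280)(4.765 rad/s)² = 0.7129 J; KE_f = ½(0.1215)(2.464)² = 0.3686 J.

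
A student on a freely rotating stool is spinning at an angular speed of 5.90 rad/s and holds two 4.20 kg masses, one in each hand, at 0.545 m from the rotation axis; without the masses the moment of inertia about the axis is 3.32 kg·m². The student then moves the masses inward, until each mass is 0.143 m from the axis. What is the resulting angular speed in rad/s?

Angular momentum about the spin axis is conserved since the torque about it is zero.
I₁ = 3.32 + 2(4.20)(0.545)² = 5.815 kg·m²; I₂ = 3.32 + 2(4.20)(0.143)² = 3.492 kg·m².
ω₂ = I₁ω₁ / I₂ = (5.815)(5.90 rad/s) / (3.492) = 9.826 rad/s.

ω₂ ≈ 9.83 rad/s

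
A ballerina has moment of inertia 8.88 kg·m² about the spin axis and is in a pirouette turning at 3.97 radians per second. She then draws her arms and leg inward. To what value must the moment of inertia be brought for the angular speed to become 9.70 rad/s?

I₂ ≈ 3.63 kg·m²

With no external torque about the axis, L is conserved: I₁ω₁ = I₂ω₂.
I₂ = I₁ω₁ / ω₂ = (8.88)(3.97) / (9.70) = 3.634 kg·m².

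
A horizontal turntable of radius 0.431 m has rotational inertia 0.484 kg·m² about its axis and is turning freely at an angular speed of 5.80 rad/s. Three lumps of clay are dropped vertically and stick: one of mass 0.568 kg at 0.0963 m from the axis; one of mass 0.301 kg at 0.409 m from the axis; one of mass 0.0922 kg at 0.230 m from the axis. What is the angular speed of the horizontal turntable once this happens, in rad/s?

ω_f ≈ 5.16 rad/s

The added mass arrives with no angular momentum about the axis, and any external torque about the axis is negligible, so the system's angular momentum is conserved.
Added inertia Σmr² = (0.568)(0.0963)² + (0.301)(0.409)² + (0.0922)(0.230)² = 0.06050 kg·m²; I_f = 0.4840 + 0.06050 = 0.5445 kg·m².
ω_f = I_p ω_i / I_f = (0.4840)(5.80) / 0.5445 = 5.156 rad/s.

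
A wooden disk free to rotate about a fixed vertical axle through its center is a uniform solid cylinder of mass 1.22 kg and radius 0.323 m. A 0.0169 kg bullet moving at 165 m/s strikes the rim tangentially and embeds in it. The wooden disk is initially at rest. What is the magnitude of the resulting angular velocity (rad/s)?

|ω_f| ≈ 13.8 rad/s

About the axle the impulsive forces during the collision are internal, so angular momentum about that axis is conserved.
I_p = ½(1.22)(0.323)² = 0.06364 kg·m². Taking the sense of the bullet's angular momentum as positive, L_{bullet} = m v R = (0.0169)(165)(0.323) = 0.9007 kg·m²/s.
L_i = 0 + 0.9007 = 0.9007 kg·m²/s.
After sticking, I_f = I_p + m R² = 0.06364 + (0.0169)(0.323)² = 0.06540 kg·m².
ω_f = L_i / I_f = 0.9007 / 0.06540 = 13.77 rad/s.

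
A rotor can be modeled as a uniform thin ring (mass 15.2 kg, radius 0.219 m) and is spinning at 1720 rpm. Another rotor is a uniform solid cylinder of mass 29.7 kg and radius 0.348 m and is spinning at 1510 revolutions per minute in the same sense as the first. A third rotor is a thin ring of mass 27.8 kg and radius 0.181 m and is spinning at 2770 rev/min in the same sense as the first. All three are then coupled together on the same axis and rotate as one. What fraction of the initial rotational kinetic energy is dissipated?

The coupling torques are internal; angular momentum about the shared axis is conserved.
Moments of inertia: I_A = (15.2)(0.219)² = 0.7290 kg·m²; I_B = ½(29.7)(0.348)² = 1.798 kg·m²; I_C = (27.8)(0.181)² = 0.9108 kg·m².
Taking A's sense as positive: L = (0.7290)(1720) + (1.798)(1510) + (0.9108)(2770) = 6492 kg·m²·rpm.
Combined I = 0.7290 + 1.798 + 0.9108 = 3.438 kg·m².
ω_f = L / I = 6492 / 3.438 = 1888 rpm.
KE_i = ½ΣIω² = 72630 J; KE_f = ½(3.438)(197.7)² = 67220 J.
Fraction dissipated = (KE_i − KE_f)/KE_i = 0.07444.

fraction ≈ 0.0744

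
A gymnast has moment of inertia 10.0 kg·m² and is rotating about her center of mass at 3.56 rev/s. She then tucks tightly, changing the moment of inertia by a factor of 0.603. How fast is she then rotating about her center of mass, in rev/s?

Angular momentum about the spin axis is conserved since the torque about it is zero.
I₂ = 0.603 × 10.0 = 6.030 kg·m².
ω₂ = I₁ω₁ / I₂ = (10.00)(3.56 rev/s) / (6.030) = 5.904 rev/s.

ω₂ ≈ 5.90 rev/s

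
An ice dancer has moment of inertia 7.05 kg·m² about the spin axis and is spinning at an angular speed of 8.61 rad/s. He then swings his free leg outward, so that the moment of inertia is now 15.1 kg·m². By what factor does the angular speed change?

ω₂/ω₁ ≈ 0.467

Angular momentum about the spin axis is conserved since the torque about it is zero.
ω₂/ω₁ = I₁/I₂ = 7.050 / 15.10 = 0.4669.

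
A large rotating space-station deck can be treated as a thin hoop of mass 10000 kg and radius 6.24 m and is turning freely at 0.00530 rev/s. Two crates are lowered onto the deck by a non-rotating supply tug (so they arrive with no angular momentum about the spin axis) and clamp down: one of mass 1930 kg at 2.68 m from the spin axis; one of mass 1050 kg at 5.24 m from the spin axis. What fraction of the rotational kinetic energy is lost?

No external torque acts about the spin axis; L_before = L_after.
I_p = (10000)(6.24)² = 3.894e+05 kg·m².
Added inertia Σmr² = (1930)(2.68)² + (1050)(5.24)² = 42690 kg·m²; I_f = 3.894e+05 + 42690 = 4.321e+05 kg·m².
ω_f = I_p ω_i / I_f = (3.894e+05)(0.00530) / 4.321e+05 = 0.004776 rev/s.
KE_i = ½(3.894e+05)(0.03330 rad/s)² = 215.9 J; KE_f = ½(4.321e+05)(0.03001)² = 194.6 J.
Fraction lost = 0.09881.

fraction ≈ 0.0988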